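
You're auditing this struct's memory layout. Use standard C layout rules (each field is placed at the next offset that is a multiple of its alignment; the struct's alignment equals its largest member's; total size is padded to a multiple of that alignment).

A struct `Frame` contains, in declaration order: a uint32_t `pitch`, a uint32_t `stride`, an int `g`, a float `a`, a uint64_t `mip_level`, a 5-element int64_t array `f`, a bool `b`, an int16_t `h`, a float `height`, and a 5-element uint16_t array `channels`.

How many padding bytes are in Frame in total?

@0: pitch [4B, align 4] → 4
@4: stride [4B, align 4] → 8
@8: g [4B, align 4] → 12
@12: a [4B, align 4] → 16
@16: mip_level [8B, align 8] → 24
@24: f [40B, align 8] → 64
@64: b [1B, align 1] → 65
+1 pad (align 2)
@66: h [2B, align 2] → 68
@68: height [4B, align 4] → 72
@72: channels [10B, align 2] → 82
+6 tail pad (align 8)
size 88, align 8
data bytes 81, size 88 → padding 7

7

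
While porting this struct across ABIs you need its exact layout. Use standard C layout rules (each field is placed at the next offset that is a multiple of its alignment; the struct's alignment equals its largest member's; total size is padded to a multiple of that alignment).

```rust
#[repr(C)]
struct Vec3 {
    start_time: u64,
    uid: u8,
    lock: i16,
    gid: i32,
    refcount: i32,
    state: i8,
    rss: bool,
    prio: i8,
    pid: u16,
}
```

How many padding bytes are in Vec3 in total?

0..8  start_time  (8B, 8-aligned)
8..9  uid  (1B, 1-aligned)
9..10  -- padding (1B)
10..12  lock  (2B, 2-aligned)
12..16  gid  (4B, 4-aligned)
16..20  refcount  (4B, 4-aligned)
20..21  state  (1B, 1-aligned)
21..22  rss  (1B, 1-aligned)
22..23  prio  (1B, 1-aligned)
23..24  -- padding (1B)
24..26  pid  (2B, 2-aligned)
26..32  -- tail padding (6B)
sizeof = 32, alignof = 8
data bytes 24, size 32 → padding 8

8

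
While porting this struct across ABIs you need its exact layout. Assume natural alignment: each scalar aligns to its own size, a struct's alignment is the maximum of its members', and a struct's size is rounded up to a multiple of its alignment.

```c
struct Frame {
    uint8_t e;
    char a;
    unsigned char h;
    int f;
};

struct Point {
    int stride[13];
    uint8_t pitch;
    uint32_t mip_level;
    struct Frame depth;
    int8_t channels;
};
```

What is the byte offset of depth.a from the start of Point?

Frame: e at 0 (size 1, align 1) → ends 1; a at 1 (size 1, align 1) → ends 2; h at 2 (size 1, align 1) → ends 3; pad 1 to align 4 for f; f at 4 (size 4, align 4) → ends 8; total 8 bytes, alignment 4
stride at 0 (size 52, align 4) → ends 52
pitch at 52 (size 1, align 1) → ends 53
pad 3 to align 4 for mip_level
mip_level at 56 (size 4, align 4) → ends 60
depth at 60 (size 8, align 4) → ends 68
within Frame: a at 1
60 + 1 = 61

61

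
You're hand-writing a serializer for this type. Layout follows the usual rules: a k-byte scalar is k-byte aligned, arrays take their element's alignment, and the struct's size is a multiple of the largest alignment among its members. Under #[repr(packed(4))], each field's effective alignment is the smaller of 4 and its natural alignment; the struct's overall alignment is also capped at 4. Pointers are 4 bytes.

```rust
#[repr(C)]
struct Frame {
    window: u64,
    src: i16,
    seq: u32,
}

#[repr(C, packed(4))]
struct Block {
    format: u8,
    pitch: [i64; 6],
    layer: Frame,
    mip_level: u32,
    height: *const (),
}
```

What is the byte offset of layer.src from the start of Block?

Frame: window at 0 (size 8, align 8) → ends 8; src at 8 (size 2, align 2) → ends 10; pad 2 to align 4 for seq; seq at 12 (size 4, align 4) → ends 16; total 16 bytes, alignment 8
format at 0 (size 1, align 1) → ends 1
pad 3 to align 4 for pitch
pitch at 4 (size 48, align 4) → ends 52
layer at 52 (size 16, align 4) → ends 68
within Frame: src at 8
52 + 8 = 60

60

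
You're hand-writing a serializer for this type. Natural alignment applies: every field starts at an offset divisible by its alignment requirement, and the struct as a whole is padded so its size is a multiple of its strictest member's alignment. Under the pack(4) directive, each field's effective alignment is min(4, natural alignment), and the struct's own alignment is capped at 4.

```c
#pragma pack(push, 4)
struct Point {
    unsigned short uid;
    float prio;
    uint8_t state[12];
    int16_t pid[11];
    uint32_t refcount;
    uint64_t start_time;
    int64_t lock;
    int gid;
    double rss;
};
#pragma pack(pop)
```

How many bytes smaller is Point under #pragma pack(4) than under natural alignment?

4

natural layout:
  0..2  uid  (2B, 2-aligned)
  2..4  -- padding (2B)
  4..8  prio  (4B, 4-aligned)
  8..20  state  (12B, 1-aligned)
  20..42  pid  (22B, 2-aligned)
  42..44  -- padding (2B)
  44..48  refcount  (4B, 4-aligned)
  48..56  start_time  (8B, 8-aligned)
  56..64  lock  (8B, 8-aligned)
  64..68  gid  (4B, 4-aligned)
  68..72  -- padding (4B)
  72..80  rss  (8B, 8-aligned)
  sizeof = 80, alignof = 8
packed(4) layout:
  0..2  uid  (2B, 2-aligned)
  2..4  -- padding (2B)
  4..8  prio  (4B, 4-aligned)
  8..20  state  (12B, 1-aligned)
  20..42  pid  (22B, 2-aligned)
  42..44  -- padding (2B)
  44..48  refcount  (4B, 4-aligned)
  48..56  start_time  (8B, 4-aligned)
  56..64  lock  (8B, 4-aligned)
  64..68  gid  (4B, 4-aligned)
  68..76  rss  (8B, 4-aligned)
  sizeof = 76, alignof = 4
80 − 76 = 4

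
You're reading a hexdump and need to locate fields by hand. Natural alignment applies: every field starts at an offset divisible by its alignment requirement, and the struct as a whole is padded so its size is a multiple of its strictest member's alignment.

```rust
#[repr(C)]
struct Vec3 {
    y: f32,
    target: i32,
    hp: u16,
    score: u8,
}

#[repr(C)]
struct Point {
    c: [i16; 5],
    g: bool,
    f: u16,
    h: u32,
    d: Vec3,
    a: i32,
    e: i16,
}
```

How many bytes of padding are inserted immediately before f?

1

Vec3: @0: y [4B, align 4] → 4; @4: target [4B, align 4] → 8; @8: hp [2B, align 2] → 10; @10: score [1B, align 1] → 11; +1 tail pad (align 4); size 12, align 4
@0: c [10B, align 2] → 10
@10: g [1B, align 1] → 11
+1 pad (align 2)
@12: f [2B, align 2] → 14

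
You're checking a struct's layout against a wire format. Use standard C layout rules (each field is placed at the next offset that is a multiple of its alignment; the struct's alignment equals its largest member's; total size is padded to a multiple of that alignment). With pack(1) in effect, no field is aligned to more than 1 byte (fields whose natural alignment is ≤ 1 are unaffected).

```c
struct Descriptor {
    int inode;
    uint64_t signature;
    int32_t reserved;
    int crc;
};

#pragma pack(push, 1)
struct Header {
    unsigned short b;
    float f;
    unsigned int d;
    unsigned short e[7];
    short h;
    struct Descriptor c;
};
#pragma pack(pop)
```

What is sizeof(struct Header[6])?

300

Descriptor: 0..4  inode  (4B, 4-aligned); 4..8  -- padding (4B); 8..16  signature  (8B, 8-aligned); 16..20  reserved  (4B, 4-aligned); 20..24  crc  (4B, 4-aligned); sizeof = 24, alignof = 8
0..2  b  (2B, 1-aligned)
2..6  f  (4B, 1-aligned)
6..10  d  (4B, 1-aligned)
10..24  e  (14B, 1-aligned)
24..26  h  (2B, 1-aligned)
26..50  c  (24B, 1-aligned)
sizeof = 50, alignof = 1
array of 6: 6 × 50 = 300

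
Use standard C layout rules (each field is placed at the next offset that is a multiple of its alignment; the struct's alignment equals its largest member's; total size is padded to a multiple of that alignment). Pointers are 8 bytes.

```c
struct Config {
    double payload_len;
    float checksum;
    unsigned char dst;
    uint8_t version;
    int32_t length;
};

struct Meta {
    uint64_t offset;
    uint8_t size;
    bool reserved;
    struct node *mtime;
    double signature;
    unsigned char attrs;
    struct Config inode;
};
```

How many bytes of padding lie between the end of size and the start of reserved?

0

Config: 0..8  payload_len  (8B, 8-aligned); 8..12  checksum  (4B, 4-aligned); 12..13  dst  (1B, 1-aligned); 13..14  version  (1B, 1-aligned); 14..16  -- padding (2B); 16..20  length  (4B, 4-aligned); 20..24  -- tail padding (4B); sizeof = 24, alignof = 8
0..8  offset  (8B, 8-aligned)
8..9  size  (1B, 1-aligned)
9..10  reserved  (1B, 1-aligned)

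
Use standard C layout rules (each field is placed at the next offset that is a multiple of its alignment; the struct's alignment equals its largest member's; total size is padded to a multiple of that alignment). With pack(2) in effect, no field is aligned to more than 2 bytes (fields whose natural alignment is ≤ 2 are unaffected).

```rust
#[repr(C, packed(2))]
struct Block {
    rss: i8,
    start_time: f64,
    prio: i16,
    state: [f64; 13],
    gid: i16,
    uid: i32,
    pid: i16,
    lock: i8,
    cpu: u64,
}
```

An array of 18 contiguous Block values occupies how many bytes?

2412

rss at 0 (size 1, align 1) → ends 1
pad 1 to align 2 for start_time
start_time at 2 (size 8, align 2) → ends 10
prio at 10 (size 2, align 2) → ends 12
state at 12 (size 104, align 2) → ends 116
gid at 116 (size 2, align 2) → ends 118
uid at 118 (size 4, align 2) → ends 122
pid at 122 (size 2, align 2) → ends 124
lock at 124 (size 1, align 1) → ends 125
pad 1 to align 2 for cpu
cpu at 126 (size 8, align 2) → ends 134
total 134 bytes, alignment 2
array of 18: 18 × 134 = 2412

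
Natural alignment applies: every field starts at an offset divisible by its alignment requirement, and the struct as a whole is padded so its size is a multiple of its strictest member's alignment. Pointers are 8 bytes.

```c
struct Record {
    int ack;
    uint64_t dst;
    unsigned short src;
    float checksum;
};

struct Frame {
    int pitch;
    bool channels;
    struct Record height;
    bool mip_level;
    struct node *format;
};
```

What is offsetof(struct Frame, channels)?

Record: @0: ack [4B, align 4] → 4; +4 pad (align 8); @8: dst [8B, align 8] → 16; @16: src [2B, align 2] → 18; +2 pad (align 4); @20: checksum [4B, align 4] → 24; size 24, align 8
@0: pitch [4B, align 4] → 4
@4: channels [1B, align 1] → 5

4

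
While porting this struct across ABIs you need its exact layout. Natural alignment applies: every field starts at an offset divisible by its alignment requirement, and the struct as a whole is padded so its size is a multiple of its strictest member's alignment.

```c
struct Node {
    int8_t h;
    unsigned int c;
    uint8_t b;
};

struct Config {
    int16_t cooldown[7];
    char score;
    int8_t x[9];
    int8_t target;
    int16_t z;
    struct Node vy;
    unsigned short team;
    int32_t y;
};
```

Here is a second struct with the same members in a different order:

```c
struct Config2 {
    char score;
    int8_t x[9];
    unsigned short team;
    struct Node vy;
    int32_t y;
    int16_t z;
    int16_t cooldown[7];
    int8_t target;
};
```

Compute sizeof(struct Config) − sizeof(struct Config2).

Node: @0: h [1B, align 1] → 1; +3 pad (align 4); @4: c [4B, align 4] → 8; @8: b [1B, align 1] → 9; +3 tail pad (align 4); size 12, align 4
@0: cooldown [14B, align 2] → 14
@14: score [1B, align 1] → 15
@15: x [9B, align 1] → 24
@24: target [1B, align 1] → 25
+1 pad (align 2)
@26: z [2B, align 2] → 28
@28: vy [12B, align 4] → 40
@40: team [2B, align 2] → 42
+2 pad (align 4)
@44: y [4B, align 4] → 48
size 48, align 4
— Config2 —
@0: score [1B, align 1] → 1
@1: x [9B, align 1] → 10
@10: team [2B, align 2] → 12
@12: vy [12B, align 4] → 24
@24: y [4B, align 4] → 28
@28: z [2B, align 2] → 30
@30: cooldown [14B, align 2] → 44
@44: target [1B, align 1] → 45
+3 tail pad (align 4)
size 48, align 4
48 − 48 = 0

0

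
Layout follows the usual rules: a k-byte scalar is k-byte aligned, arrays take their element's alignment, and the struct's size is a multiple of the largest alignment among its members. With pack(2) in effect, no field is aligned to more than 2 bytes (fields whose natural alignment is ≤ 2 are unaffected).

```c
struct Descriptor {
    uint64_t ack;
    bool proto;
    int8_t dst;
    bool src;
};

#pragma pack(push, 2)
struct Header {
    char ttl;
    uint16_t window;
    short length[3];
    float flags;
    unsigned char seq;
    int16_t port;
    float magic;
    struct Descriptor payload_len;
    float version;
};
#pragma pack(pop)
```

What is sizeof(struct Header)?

Descriptor: @0: ack [8B, align 8] → 8; @8: proto [1B, align 1] → 9; @9: dst [1B, align 1] → 10; @10: src [1B, align 1] → 11; +5 tail pad (align 8); size 16, align 8
@0: ttl [1B, align 1] → 1
+1 pad (align 2)
@2: window [2B, align 2] → 4
@4: length [6B, align 2] → 10
@10: flags [4B, align 2] → 14
@14: seq [1B, align 1] → 15
+1 pad (align 2)
@16: port [2B, align 2] → 18
@18: magic [4B, align 2] → 22
@22: payload_len [16B, align 2] → 38
@38: version [4B, align 2] → 42
size 42, align 2

42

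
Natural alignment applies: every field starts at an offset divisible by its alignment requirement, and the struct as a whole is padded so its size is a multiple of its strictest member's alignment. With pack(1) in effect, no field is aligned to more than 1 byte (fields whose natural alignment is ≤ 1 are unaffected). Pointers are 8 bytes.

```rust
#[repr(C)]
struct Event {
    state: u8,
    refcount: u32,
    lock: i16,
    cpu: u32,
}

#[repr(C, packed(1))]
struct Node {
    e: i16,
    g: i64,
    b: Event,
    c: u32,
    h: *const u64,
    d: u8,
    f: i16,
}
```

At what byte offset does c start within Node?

Event: state at 0 (size 1, align 1) → ends 1; pad 3 to align 4 for refcount; refcount at 4 (size 4, align 4) → ends 8; lock at 8 (size 2, align 2) → ends 10; pad 2 to align 4 for cpu; cpu at 12 (size 4, align 4) → ends 16; total 16 bytes, alignment 4
e at 0 (size 2, align 1) → ends 2
g at 2 (size 8, align 1) → ends 10
b at 10 (size 16, align 1) → ends 26
c at 26 (size 4, align 1) → ends 30

26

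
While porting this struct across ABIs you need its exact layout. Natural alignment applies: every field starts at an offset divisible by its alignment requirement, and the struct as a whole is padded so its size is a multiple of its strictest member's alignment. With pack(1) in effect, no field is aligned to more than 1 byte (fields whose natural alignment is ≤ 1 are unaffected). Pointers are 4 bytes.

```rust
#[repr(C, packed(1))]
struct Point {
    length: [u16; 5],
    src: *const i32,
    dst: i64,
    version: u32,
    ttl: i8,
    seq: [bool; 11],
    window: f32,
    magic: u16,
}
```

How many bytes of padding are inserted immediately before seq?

0

0..10  length  (10B, 1-aligned)
10..14  src  (4B, 1-aligned)
14..22  dst  (8B, 1-aligned)
22..26  version  (4B, 1-aligned)
26..27  ttl  (1B, 1-aligned)
27..38  seq  (11B, 1-aligned)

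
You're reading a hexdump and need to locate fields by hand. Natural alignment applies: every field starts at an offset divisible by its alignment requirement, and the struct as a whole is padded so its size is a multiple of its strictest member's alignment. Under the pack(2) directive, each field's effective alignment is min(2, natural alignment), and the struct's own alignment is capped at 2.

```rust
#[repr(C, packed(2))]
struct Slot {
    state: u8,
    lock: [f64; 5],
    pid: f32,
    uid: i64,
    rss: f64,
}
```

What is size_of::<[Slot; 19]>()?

0..1  state  (1B, 1-aligned)
1..2  -- padding (1B)
2..42  lock  (40B, 2-aligned)
42..46  pid  (4B, 2-aligned)
46..54  uid  (8B, 2-aligned)
54..62  rss  (8B, 2-aligned)
sizeof = 62, alignof = 2
array of 19: 19 × 62 = 1178

1178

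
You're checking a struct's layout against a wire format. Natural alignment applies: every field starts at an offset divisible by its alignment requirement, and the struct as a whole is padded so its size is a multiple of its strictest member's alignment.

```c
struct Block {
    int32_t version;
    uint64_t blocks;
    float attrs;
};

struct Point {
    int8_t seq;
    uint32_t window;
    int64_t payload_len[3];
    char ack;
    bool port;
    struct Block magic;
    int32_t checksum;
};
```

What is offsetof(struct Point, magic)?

40

Block: 0..4  version  (4B, 4-aligned); 4..8  -- padding (4B); 8..16  blocks  (8B, 8-aligned); 16..20  attrs  (4B, 4-aligned); 20..24  -- tail padding (4B); sizeof = 24, alignof = 8
0..1  seq  (1B, 1-aligned)
1..4  -- padding (3B)
4..8  window  (4B, 4-aligned)
8..32  payload_len  (24B, 8-aligned)
32..33  ack  (1B, 1-aligned)
33..34  port  (1B, 1-aligned)
34..40  -- padding (6B)
40..64  magic  (24B, 8-aligned)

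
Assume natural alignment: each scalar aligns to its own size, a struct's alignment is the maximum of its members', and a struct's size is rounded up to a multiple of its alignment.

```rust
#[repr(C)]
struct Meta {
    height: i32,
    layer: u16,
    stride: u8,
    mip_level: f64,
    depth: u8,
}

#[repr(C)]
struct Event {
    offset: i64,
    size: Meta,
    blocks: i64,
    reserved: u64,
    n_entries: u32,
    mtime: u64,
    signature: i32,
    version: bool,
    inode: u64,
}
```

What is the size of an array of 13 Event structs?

Meta: @0: height [4B, align 4] → 4; @4: layer [2B, align 2] → 6; @6: stride [1B, align 1] → 7; +1 pad (align 8); @8: mip_level [8B, align 8] → 16; @16: depth [1B, align 1] → 17; +7 tail pad (align 8); size 24, align 8
@0: offset [8B, align 8] → 8
@8: size [24B, align 8] → 32
@32: blocks [8B, align 8] → 40
@40: reserved [8B, align 8] → 48
@48: n_entries [4B, align 4] → 52
+4 pad (align 8)
@56: mtime [8B, align 8] → 64
@64: signature [4B, align 4] → 68
@68: version [1B, align 1] → 69
+3 pad (align 8)
@72: inode [8B, align 8] → 80
size 80, align 8
array of 13: 13 × 80 = 1040

1040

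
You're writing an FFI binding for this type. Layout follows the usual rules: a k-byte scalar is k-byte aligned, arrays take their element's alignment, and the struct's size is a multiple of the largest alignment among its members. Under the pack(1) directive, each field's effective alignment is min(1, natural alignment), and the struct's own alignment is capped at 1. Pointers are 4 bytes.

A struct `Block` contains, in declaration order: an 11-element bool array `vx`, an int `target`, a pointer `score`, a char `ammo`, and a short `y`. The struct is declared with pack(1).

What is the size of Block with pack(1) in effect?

22

vx at 0 (size 11, align 1) → ends 11
target at 11 (size 4, align 1) → ends 15
score at 15 (size 4, align 1) → ends 19
ammo at 19 (size 1, align 1) → ends 20
y at 20 (size 2, align 1) → ends 22
total 22 bytes, alignment 1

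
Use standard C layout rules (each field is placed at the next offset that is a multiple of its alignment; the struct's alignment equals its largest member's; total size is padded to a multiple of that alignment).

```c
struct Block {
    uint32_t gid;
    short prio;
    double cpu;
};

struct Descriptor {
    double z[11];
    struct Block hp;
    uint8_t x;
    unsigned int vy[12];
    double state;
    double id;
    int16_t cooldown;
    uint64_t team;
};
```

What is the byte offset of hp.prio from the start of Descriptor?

92

Block: 0..4  gid  (4B, 4-aligned); 4..6  prio  (2B, 2-aligned); 6..8  -- padding (2B); 8..16  cpu  (8B, 8-aligned); sizeof = 16, alignof = 8
0..88  z  (88B, 8-aligned)
88..104  hp  (16B, 8-aligned)
within Block: prio at 4
88 + 4 = 92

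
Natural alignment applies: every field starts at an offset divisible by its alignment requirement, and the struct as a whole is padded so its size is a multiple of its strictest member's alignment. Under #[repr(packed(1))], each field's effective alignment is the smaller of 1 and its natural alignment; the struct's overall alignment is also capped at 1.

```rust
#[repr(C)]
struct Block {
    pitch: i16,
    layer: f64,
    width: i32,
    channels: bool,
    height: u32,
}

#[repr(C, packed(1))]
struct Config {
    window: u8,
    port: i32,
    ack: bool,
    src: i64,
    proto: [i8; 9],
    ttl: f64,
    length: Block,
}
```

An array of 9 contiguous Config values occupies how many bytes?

Block: @0: pitch [2B, align 2] → 2; +6 pad (align 8); @8: layer [8B, align 8] → 16; @16: width [4B, align 4] → 20; @20: channels [1B, align 1] → 21; +3 pad (align 4); @24: height [4B, align 4] → 28; +4 tail pad (align 8); size 32, align 8
@0: window [1B, align 1] → 1
@1: port [4B, align 1] → 5
@5: ack [1B, align 1] → 6
@6: src [8B, align 1] → 14
@14: proto [9B, align 1] → 23
@23: ttl [8B, align 1] → 31
@31: length [32B, align 1] → 63
size 63, align 1
array of 9: 9 × 63 = 567

567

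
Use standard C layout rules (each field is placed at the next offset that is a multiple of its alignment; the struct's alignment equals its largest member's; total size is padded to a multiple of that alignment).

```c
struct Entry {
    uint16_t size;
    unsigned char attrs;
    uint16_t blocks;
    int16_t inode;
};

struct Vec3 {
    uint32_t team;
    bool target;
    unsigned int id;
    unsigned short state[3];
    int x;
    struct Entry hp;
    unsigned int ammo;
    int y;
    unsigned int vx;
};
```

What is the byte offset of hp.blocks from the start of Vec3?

28

Entry: @0: size [2B, align 2] → 2; @2: attrs [1B, align 1] → 3; +1 pad (align 2); @4: blocks [2B, align 2] → 6; @6: inode [2B, align 2] → 8; size 8, align 2
@0: team [4B, align 4] → 4
@4: target [1B, align 1] → 5
+3 pad (align 4)
@8: id [4B, align 4] → 12
@12: state [6B, align 2] → 18
+2 pad (align 4)
@20: x [4B, align 4] → 24
@24: hp [8B, align 2] → 32
within Entry: blocks at 4
24 + 4 = 28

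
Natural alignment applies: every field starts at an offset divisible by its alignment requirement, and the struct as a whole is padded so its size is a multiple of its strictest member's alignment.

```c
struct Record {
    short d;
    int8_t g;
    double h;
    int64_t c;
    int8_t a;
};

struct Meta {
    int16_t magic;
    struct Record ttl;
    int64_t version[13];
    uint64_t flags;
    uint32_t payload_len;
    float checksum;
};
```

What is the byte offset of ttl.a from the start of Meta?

Record: d at 0 (size 2, align 2) → ends 2; g at 2 (size 1, align 1) → ends 3; pad 5 to align 8 for h; h at 8 (size 8, align 8) → ends 16; c at 16 (size 8, align 8) → ends 24; a at 24 (size 1, align 1) → ends 25; tail pad 7 to reach multiple of 8; total 32 bytes, alignment 8
magic at 0 (size 2, align 2) → ends 2
pad 6 to align 8 for ttl
ttl at 8 (size 32, align 8) → ends 40
within Record: a at 24
8 + 24 = 32

32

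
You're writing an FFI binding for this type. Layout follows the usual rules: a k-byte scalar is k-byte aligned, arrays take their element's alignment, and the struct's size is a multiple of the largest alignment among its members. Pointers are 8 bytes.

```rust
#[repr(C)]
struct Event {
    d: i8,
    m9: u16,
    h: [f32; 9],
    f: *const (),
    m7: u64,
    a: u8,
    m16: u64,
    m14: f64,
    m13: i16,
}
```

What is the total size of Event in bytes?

0..1  d  (1B, 1-aligned)
1..2  -- padding (1B)
2..4  m9  (2B, 2-aligned)
4..40  h  (36B, 4-aligned)
40..48  f  (8B, 8-aligned)
48..56  m7  (8B, 8-aligned)
56..57  a  (1B, 1-aligned)
57..64  -- padding (7B)
64..72  m16  (8B, 8-aligned)
72..80  m14  (8B, 8-aligned)
80..82  m13  (2B, 2-aligned)
82..88  -- tail padding (6B)
sizeof = 88, alignof = 8

88 bytes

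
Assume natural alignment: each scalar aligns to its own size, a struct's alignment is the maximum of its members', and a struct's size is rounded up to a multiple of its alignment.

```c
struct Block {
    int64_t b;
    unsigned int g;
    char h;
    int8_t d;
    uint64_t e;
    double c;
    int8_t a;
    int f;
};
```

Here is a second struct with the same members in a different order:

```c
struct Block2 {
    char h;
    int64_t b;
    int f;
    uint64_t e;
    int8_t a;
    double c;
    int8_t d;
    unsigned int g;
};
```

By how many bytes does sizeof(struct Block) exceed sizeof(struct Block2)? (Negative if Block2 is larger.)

-16

0..8  b  (8B, 8-aligned)
8..12  g  (4B, 4-aligned)
12..13  h  (1B, 1-aligned)
13..14  d  (1B, 1-aligned)
14..16  -- padding (2B)
16..24  e  (8B, 8-aligned)
24..32  c  (8B, 8-aligned)
32..33  a  (1B, 1-aligned)
33..36  -- padding (3B)
36..40  f  (4B, 4-aligned)
sizeof = 40, alignof = 8
— Block2 —
0..1  h  (1B, 1-aligned)
1..8  -- padding (7B)
8..16  b  (8B, 8-aligned)
16..20  f  (4B, 4-aligned)
20..24  -- padding (4B)
24..32  e  (8B, 8-aligned)
32..33  a  (1B, 1-aligned)
33..40  -- padding (7B)
40..48  c  (8B, 8-aligned)
48..49  d  (1B, 1-aligned)
49..52  -- padding (3B)
52..56  g  (4B, 4-aligned)
sizeof = 56, alignof = 8
40 − 56 = -16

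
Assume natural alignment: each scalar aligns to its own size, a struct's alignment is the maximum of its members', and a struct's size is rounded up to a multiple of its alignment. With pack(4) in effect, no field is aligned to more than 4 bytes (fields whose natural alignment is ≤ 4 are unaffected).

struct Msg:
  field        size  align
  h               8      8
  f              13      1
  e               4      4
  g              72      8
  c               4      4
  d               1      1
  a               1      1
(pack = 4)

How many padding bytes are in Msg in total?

0..8  h  (8B, 4-aligned)
8..21  f  (13B, 1-aligned)
21..24  -- padding (3B)
24..28  e  (4B, 4-aligned)
28..100  g  (72B, 4-aligned)
100..104  c  (4B, 4-aligned)
104..105  d  (1B, 1-aligned)
105..106  a  (1B, 1-aligned)
106..108  -- tail padding (2B)
sizeof = 108, alignof = 4
data bytes 103, size 108 → padding 5

5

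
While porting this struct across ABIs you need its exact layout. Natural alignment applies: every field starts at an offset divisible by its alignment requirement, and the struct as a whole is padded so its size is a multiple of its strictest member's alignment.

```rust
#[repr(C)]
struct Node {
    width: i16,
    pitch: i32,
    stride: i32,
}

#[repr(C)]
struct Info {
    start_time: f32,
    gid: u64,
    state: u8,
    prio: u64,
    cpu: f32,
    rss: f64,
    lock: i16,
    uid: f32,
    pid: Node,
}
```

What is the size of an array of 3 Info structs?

216

Node: width at 0 (size 2, align 2) → ends 2; pad 2 to align 4 for pitch; pitch at 4 (size 4, align 4) → ends 8; stride at 8 (size 4, align 4) → ends 12; total 12 bytes, alignment 4
start_time at 0 (size 4, align 4) → ends 4
pad 4 to align 8 for gid
gid at 8 (size 8, align 8) → ends 16
state at 16 (size 1, align 1) → ends 17
pad 7 to align 8 for prio
prio at 24 (size 8, align 8) → ends 32
cpu at 32 (size 4, align 4) → ends 36
pad 4 to align 8 for rss
rss at 40 (size 8, align 8) → ends 48
lock at 48 (size 2, align 2) → ends 50
pad 2 to align 4 for uid
uid at 52 (size 4, align 4) → ends 56
pid at 56 (size 12, align 4) → ends 68
tail pad 4 to reach multiple of 8
total 72 bytes, alignment 8
array of 3: 3 × 72 = 216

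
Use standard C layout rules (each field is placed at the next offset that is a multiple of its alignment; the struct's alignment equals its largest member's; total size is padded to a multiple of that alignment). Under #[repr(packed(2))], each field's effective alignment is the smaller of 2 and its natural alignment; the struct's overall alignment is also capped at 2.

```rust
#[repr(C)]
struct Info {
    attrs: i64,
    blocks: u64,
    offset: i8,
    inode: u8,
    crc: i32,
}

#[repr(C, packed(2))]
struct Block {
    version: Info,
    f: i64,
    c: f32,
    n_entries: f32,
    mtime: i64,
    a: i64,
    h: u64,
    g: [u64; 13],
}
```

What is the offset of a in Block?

Info: attrs at 0 (size 8, align 8) → ends 8; blocks at 8 (size 8, align 8) → ends 16; offset at 16 (size 1, align 1) → ends 17; inode at 17 (size 1, align 1) → ends 18; pad 2 to align 4 for crc; crc at 20 (size 4, align 4) → ends 24; total 24 bytes, alignment 8
version at 0 (size 24, align 2) → ends 24
f at 24 (size 8, align 2) → ends 32
c at 32 (size 4, align 2) → ends 36
n_entries at 36 (size 4, align 2) → ends 40
mtime at 40 (size 8, align 2) → ends 48
a at 48 (size 8, align 2) → ends 56

48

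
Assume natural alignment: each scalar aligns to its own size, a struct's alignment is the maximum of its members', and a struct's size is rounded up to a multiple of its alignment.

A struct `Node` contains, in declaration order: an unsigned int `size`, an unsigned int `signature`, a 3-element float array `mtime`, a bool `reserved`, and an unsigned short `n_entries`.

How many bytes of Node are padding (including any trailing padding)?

1

@0: size [4B, align 4] → 4
@4: signature [4B, align 4] → 8
@8: mtime [12B, align 4] → 20
@20: reserved [1B, align 1] → 21
+1 pad (align 2)
@22: n_entries [2B, align 2] → 24
size 24, align 4
data bytes 23, size 24 → padding 1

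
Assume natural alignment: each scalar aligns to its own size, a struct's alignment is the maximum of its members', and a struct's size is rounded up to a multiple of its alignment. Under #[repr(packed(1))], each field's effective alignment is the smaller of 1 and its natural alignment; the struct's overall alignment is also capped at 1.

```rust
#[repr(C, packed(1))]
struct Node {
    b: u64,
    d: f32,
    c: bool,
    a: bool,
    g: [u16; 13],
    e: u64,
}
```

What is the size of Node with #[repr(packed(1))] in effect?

@0: b [8B, align 1] → 8
@8: d [4B, align 1] → 12
@12: c [1B, align 1] → 13
@13: a [1B, align 1] → 14
@14: g [26B, align 1] → 40
@40: e [8B, align 1] → 48
size 48, align 1

48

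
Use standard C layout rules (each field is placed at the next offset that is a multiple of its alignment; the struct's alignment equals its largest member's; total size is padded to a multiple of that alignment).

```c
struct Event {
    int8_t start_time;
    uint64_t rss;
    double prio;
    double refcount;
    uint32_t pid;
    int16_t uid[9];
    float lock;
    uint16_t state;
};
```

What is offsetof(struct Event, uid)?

36

@0: start_time [1B, align 1] → 1
+7 pad (align 8)
@8: rss [8B, align 8] → 16
@16: prio [8B, align 8] → 24
@24: refcount [8B, align 8] → 32
@32: pid [4B, align 4] → 36
@36: uid [18B, align 2] → 54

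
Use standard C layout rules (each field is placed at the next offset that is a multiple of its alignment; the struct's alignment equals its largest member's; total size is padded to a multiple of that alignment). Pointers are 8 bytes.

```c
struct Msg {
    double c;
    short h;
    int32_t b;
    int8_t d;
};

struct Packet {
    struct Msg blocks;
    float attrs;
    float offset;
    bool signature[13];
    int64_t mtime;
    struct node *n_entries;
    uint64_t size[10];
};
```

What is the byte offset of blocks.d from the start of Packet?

Msg: c at 0 (size 8, align 8) → ends 8; h at 8 (size 2, align 2) → ends 10; pad 2 to align 4 for b; b at 12 (size 4, align 4) → ends 16; d at 16 (size 1, align 1) → ends 17; tail pad 7 to reach multiple of 8; total 24 bytes, alignment 8
blocks at 0 (size 24, align 8) → ends 24
within Msg: d at 16
0 + 16 = 16

16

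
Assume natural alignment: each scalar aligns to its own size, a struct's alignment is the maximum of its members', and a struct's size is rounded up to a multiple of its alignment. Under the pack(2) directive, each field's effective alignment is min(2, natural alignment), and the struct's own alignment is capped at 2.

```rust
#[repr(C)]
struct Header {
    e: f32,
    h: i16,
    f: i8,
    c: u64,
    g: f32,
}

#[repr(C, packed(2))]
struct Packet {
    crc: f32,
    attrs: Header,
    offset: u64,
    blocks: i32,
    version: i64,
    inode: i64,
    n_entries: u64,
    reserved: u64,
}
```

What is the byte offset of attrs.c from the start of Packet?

12

Header: @0: e [4B, align 4] → 4; @4: h [2B, align 2] → 6; @6: f [1B, align 1] → 7; +1 pad (align 8); @8: c [8B, align 8] → 16; @16: g [4B, align 4] → 20; +4 tail pad (align 8); size 24, align 8
@0: crc [4B, align 2] → 4
@4: attrs [24B, align 2] → 28
within Header: c at 8
4 + 8 = 12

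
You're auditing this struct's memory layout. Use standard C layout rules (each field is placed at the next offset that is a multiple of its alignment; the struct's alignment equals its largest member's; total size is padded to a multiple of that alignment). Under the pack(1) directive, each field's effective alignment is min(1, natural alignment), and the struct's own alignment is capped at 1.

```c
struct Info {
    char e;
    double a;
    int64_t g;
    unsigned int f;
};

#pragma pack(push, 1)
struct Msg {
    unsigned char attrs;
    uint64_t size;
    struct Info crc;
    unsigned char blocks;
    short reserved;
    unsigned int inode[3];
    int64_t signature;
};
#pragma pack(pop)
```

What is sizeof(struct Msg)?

Info: e at 0 (size 1, align 1) → ends 1; pad 7 to align 8 for a; a at 8 (size 8, align 8) → ends 16; g at 16 (size 8, align 8) → ends 24; f at 24 (size 4, align 4) → ends 28; tail pad 4 to reach multiple of 8; total 32 bytes, alignment 8
attrs at 0 (size 1, align 1) → ends 1
size at 1 (size 8, align 1) → ends 9
crc at 9 (size 32, align 1) → ends 41
blocks at 41 (size 1, align 1) → ends 42
reserved at 42 (size 2, align 1) → ends 44
inode at 44 (size 12, align 1) → ends 56
signature at 56 (size 8, align 1) → ends 64
total 64 bytes, alignment 1

64 bytes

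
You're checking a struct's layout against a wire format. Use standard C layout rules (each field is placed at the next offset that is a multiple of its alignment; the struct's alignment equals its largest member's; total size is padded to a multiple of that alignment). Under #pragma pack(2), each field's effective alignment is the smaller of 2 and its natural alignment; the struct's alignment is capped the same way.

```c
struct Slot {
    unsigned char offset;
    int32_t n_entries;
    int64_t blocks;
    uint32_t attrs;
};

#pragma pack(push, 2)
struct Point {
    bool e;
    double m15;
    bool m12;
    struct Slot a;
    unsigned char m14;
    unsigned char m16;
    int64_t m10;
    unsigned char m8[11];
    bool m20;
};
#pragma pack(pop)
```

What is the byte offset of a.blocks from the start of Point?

Slot: offset at 0 (size 1, align 1) → ends 1; pad 3 to align 4 for n_entries; n_entries at 4 (size 4, align 4) → ends 8; blocks at 8 (size 8, align 8) → ends 16; attrs at 16 (size 4, align 4) → ends 20; tail pad 4 to reach multiple of 8; total 24 bytes, alignment 8
e at 0 (size 1, align 1) → ends 1
pad 1 to align 2 for m15
m15 at 2 (size 8, align 2) → ends 10
m12 at 10 (size 1, align 1) → ends 11
pad 1 to align 2 for a
a at 12 (size 24, align 2) → ends 36
within Slot: blocks at 8
12 + 8 = 20

20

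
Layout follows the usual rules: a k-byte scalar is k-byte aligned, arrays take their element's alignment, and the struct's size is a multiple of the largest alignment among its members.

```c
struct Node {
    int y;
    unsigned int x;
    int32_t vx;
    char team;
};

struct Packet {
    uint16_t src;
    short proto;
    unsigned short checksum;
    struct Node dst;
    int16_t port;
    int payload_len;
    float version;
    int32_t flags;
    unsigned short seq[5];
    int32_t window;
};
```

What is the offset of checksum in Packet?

4

Node: @0: y [4B, align 4] → 4; @4: x [4B, align 4] → 8; @8: vx [4B, align 4] → 12; @12: team [1B, align 1] → 13; +3 tail pad (align 4); size 16, align 4
@0: src [2B, align 2] → 2
@2: proto [2B, align 2] → 4
@4: checksum [2B, align 2] → 6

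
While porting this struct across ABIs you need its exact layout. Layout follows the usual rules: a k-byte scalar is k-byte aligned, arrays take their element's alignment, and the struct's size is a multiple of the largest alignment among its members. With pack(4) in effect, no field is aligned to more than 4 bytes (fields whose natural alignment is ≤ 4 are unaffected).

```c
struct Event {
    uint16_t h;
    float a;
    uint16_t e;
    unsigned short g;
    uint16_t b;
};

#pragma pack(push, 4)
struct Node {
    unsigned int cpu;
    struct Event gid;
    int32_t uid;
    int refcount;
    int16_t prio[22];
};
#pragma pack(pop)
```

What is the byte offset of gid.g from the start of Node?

Event: @0: h [2B, align 2] → 2; +2 pad (align 4); @4: a [4B, align 4] → 8; @8: e [2B, align 2] → 10; @10: g [2B, align 2] → 12; @12: b [2B, align 2] → 14; +2 tail pad (align 4); size 16, align 4
@0: cpu [4B, align 4] → 4
@4: gid [16B, align 4] → 20
within Event: g at 10
4 + 10 = 14

14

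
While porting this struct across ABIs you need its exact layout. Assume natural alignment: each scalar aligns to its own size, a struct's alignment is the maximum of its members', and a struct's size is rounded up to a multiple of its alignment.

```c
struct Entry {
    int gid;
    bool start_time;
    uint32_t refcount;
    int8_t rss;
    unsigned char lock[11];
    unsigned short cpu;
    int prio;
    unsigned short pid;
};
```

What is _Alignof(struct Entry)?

member alignments: gid=4, start_time=1, refcount=4, rss=1, lock=1, cpu=2, prio=4, pid=2
max = 4

4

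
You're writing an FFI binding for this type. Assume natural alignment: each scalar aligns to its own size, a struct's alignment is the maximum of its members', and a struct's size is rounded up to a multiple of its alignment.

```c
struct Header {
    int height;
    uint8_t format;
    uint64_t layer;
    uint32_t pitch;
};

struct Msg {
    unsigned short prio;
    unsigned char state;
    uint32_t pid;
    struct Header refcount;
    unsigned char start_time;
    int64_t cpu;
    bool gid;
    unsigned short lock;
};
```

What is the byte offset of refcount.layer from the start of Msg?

16

Header: 0..4  height  (4B, 4-aligned); 4..5  format  (1B, 1-aligned); 5..8  -- padding (3B); 8..16  layer  (8B, 8-aligned); 16..20  pitch  (4B, 4-aligned); 20..24  -- tail padding (4B); sizeof = 24, alignof = 8
0..2  prio  (2B, 2-aligned)
2..3  state  (1B, 1-aligned)
3..4  -- padding (1B)
4..8  pid  (4B, 4-aligned)
8..32  refcount  (24B, 8-aligned)
within Header: layer at 8
8 + 8 = 16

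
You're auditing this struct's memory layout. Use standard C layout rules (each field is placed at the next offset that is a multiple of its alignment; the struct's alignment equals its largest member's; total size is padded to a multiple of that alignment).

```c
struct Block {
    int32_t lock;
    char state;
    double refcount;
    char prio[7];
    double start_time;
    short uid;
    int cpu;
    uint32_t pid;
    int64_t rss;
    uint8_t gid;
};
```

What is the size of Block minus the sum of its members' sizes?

17

0..4  lock  (4B, 4-aligned)
4..5  state  (1B, 1-aligned)
5..8  -- padding (3B)
8..16  refcount  (8B, 8-aligned)
16..23  prio  (7B, 1-aligned)
23..24  -- padding (1B)
24..32  start_time  (8B, 8-aligned)
32..34  uid  (2B, 2-aligned)
34..36  -- padding (2B)
36..40  cpu  (4B, 4-aligned)
40..44  pid  (4B, 4-aligned)
44..48  -- padding (4B)
48..56  rss  (8B, 8-aligned)
56..57  gid  (1B, 1-aligned)
57..64  -- tail padding (7B)
sizeof = 64, alignof = 8
data bytes 47, size 64 → padding 17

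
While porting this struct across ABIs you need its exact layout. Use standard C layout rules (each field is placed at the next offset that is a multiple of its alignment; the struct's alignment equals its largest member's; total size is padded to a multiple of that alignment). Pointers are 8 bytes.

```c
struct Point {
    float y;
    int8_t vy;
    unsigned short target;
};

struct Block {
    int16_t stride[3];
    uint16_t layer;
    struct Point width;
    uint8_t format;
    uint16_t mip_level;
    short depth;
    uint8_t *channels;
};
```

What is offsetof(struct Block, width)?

Point: y at 0 (size 4, align 4) → ends 4; vy at 4 (size 1, align 1) → ends 5; pad 1 to align 2 for target; target at 6 (size 2, align 2) → ends 8; total 8 bytes, alignment 4
stride at 0 (size 6, align 2) → ends 6
layer at 6 (size 2, align 2) → ends 8
width at 8 (size 8, align 4) → ends 16

8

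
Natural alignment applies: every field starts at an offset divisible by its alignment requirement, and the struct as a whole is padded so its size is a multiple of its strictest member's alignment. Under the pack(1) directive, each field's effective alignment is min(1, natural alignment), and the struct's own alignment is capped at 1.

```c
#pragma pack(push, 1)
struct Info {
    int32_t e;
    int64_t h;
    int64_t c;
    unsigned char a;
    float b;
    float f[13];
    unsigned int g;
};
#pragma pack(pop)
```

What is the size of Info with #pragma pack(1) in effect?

81

0..4  e  (4B, 1-aligned)
4..12  h  (8B, 1-aligned)
12..20  c  (8B, 1-aligned)
20..21  a  (1B, 1-aligned)
21..25  b  (4B, 1-aligned)
25..77  f  (52B, 1-aligned)
77..81  g  (4B, 1-aligned)
sizeof = 81, alignof = 1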